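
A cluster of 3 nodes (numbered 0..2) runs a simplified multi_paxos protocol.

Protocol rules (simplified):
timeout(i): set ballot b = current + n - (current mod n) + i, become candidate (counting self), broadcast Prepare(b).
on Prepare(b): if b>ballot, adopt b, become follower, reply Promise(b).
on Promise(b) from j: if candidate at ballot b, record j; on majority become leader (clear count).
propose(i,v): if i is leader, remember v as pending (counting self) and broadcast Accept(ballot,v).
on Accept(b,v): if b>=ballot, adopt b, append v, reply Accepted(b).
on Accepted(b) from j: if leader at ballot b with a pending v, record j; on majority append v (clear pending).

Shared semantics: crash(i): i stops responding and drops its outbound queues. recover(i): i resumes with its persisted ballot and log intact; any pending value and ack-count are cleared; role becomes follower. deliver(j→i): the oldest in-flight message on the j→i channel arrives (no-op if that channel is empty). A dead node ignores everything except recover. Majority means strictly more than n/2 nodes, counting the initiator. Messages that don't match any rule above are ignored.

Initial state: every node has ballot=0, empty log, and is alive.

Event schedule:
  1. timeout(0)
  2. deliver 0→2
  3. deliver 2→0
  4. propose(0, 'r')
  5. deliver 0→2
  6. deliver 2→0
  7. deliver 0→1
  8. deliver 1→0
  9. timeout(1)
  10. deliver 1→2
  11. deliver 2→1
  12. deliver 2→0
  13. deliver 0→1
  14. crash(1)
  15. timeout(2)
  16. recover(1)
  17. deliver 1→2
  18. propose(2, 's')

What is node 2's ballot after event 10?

7

1. timeout(0):  <0:cand b3 ->
2. deliver 0→2:  <2:foll b3 ->
3. deliver 2→0:  <0:lead b3 ->
4. propose(0,'r'):  nop
5. deliver 0→2:  <2:foll b3 r>
6. deliver 2→0:  <0:lead b3 r>
7. deliver 0→1:  <1:foll b3 ->
8. deliver 1→0:  nop
9. timeout(1):  <1:cand b7 ->
10. deliver 1→2:  <2:foll b7 r>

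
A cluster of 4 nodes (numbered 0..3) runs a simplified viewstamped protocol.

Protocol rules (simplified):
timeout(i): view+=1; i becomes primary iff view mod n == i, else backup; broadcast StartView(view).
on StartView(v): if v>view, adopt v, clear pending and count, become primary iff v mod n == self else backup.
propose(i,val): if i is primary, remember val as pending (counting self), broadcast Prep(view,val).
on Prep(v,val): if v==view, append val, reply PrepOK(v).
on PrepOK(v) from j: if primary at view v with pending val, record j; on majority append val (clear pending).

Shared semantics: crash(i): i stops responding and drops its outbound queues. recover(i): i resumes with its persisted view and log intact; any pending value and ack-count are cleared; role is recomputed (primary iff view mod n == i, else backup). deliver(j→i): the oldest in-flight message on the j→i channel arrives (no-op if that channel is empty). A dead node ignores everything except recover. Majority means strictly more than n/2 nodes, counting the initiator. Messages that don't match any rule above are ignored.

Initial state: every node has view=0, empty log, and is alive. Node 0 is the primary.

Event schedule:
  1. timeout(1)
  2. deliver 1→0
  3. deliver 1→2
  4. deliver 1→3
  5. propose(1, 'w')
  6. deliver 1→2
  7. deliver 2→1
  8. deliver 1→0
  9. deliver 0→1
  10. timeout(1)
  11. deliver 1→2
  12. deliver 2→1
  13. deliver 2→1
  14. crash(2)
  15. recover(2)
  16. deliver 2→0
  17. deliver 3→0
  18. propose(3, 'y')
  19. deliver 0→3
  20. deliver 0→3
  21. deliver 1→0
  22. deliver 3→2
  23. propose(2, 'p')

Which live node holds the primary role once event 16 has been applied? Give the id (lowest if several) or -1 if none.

2

[1] timeout(1) → N1(prim v1 [-])
[2] deliver 1→0 → N0(back v1 [-])
[3] deliver 1→2 → N2(back v1 [-])
[4] deliver 1→3 → N3(back v1 [-])
[5] propose(1,'w') → ∅
[6] deliver 1→2 → N2(back v1 [w])
[7] deliver 2→1 → ∅
[8] deliver 1→0 → N0(back v1 [w])
[9] deliver 0→1 → N1(prim v1 [w])
[10] timeout(1) → N1(back v2 [w])
[11] deliver 1→2 → N2(prim v2 [w])
[12] deliver 2→1 → ∅
[13] deliver 2→1 → ∅
[14] crash(2) → N2(✗prim v2 [w])
[15] recover(2) → N2(prim v2 [w])
[16] deliver 2→0 → ∅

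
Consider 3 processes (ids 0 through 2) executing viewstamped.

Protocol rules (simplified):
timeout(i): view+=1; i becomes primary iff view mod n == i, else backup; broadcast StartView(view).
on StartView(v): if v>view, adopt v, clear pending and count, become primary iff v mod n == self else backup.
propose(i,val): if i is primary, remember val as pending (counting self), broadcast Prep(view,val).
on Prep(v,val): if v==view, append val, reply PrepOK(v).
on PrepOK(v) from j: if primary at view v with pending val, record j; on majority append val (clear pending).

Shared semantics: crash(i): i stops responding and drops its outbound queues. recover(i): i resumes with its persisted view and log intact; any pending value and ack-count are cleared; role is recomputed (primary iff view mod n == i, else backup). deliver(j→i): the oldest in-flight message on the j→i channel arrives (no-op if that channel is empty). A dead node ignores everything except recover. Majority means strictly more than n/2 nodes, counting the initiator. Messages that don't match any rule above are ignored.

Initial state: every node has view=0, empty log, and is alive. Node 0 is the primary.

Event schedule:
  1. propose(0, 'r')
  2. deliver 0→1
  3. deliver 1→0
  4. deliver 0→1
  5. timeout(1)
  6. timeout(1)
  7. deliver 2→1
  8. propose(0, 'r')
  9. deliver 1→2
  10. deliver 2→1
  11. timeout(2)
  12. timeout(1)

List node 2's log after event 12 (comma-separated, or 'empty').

e1 propose(0,'r'): ·
e2 deliver 0→1: 1[back,v=0,r]
e3 deliver 1→0: 0[prim,v=0,r]
e4 deliver 0→1: ·
e5 timeout(1): 1[prim,v=1,r]
e6 timeout(1): 1[back,v=2,r]
e7 deliver 2→1: ·
e8 propose(0,'r'): ·
e9 deliver 1→2: 2[back,v=1,-]
e10 deliver 2→1: ·
e11 timeout(2): 2[prim,v=2,-]
e12 timeout(1): 1[back,v=3,r]

empty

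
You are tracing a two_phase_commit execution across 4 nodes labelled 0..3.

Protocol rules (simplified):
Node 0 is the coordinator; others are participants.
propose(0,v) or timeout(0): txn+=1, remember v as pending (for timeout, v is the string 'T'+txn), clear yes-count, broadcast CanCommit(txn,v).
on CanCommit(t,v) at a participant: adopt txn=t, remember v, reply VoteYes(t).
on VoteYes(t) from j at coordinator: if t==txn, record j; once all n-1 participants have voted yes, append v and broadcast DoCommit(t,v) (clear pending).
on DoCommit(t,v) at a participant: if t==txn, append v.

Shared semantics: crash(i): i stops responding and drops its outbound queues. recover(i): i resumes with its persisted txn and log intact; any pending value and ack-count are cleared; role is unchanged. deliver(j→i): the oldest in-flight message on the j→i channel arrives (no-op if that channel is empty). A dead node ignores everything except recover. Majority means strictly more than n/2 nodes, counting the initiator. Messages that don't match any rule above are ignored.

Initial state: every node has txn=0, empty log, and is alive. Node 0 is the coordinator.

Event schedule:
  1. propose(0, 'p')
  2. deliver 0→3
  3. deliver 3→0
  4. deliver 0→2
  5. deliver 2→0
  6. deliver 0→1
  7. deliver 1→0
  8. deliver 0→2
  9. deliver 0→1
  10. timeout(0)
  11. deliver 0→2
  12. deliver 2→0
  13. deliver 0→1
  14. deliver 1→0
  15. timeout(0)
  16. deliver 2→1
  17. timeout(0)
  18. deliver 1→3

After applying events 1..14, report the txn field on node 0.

step 1 propose(0,'p'): 0={coor,t=1,log=-}
step 2 deliver 0→3: 3={part,t=1,log=-}
step 3 deliver 3→0: —
step 4 deliver 0→2: 2={part,t=1,log=-}
step 5 deliver 2→0: —
step 6 deliver 0→1: 1={part,t=1,log=-}
step 7 deliver 1→0: 0={coor,t=1,log=p}
step 8 deliver 0→2: 2={part,t=1,log=p}
step 9 deliver 0→1: 1={part,t=1,log=p}
step 10 timeout(0): 0={coor,t=2,log=p}
step 11 deliver 0→2: 2={part,t=2,log=p}
step 12 deliver 2→0: —
step 13 deliver 0→1: 1={part,t=2,log=p}
step 14 deliver 1→0: —

2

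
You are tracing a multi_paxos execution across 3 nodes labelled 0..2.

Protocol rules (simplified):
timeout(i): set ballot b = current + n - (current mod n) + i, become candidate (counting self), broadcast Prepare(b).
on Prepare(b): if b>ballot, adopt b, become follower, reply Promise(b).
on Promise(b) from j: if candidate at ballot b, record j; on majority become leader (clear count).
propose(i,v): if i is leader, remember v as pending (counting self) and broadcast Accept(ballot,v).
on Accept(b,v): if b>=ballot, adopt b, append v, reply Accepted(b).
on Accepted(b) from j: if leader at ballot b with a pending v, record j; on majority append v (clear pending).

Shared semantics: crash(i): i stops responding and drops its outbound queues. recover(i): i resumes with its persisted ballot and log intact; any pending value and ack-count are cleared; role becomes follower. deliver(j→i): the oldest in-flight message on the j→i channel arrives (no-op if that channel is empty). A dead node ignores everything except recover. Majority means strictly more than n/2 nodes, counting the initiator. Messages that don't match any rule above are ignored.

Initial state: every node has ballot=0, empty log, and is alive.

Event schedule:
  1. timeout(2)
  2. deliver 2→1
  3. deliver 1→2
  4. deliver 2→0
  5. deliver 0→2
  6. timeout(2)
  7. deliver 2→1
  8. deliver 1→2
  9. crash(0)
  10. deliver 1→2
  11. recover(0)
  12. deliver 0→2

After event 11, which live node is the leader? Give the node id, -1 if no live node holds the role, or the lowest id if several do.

1. timeout(2):  <2:cand b5 ->
2. deliver 2→1:  <1:foll b5 ->
3. deliver 1→2:  <2:lead b5 ->
4. deliver 2→0:  <0:foll b5 ->
5. deliver 0→2:  nop
6. timeout(2):  <2:cand b8 ->
7. deliver 2→1:  <1:foll b8 ->
8. deliver 1→2:  <2:lead b8 ->
9. crash(0):  <0:✗foll b5 ->
10. deliver 1→2:  nop
11. recover(0):  <0:foll b5 ->

2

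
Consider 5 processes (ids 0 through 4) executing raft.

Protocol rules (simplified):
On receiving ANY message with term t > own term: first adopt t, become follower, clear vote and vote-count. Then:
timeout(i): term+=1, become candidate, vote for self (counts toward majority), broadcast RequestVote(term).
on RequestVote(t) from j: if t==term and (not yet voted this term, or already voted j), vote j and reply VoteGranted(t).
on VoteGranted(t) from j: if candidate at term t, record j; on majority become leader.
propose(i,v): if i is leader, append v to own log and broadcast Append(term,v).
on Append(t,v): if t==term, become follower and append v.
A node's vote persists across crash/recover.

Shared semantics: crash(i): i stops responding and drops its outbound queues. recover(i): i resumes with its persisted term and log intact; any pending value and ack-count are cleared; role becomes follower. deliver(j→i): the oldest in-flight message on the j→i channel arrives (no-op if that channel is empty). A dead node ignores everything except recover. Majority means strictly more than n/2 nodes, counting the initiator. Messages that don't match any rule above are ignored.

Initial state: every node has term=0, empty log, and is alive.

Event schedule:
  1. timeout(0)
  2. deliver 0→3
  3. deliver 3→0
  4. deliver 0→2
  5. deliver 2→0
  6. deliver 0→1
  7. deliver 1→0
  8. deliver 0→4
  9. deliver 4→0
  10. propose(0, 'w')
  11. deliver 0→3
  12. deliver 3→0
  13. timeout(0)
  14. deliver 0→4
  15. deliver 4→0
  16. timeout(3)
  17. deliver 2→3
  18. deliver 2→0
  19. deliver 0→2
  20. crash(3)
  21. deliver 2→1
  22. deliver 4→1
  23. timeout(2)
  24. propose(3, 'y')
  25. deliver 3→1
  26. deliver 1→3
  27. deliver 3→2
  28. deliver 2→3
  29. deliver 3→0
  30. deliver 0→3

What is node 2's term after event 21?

1

1. timeout(0):  <0:cand t1 ->
2. deliver 0→3:  <3:foll t1 ->
3. deliver 3→0:  nop
4. deliver 0→2:  <2:foll t1 ->
5. deliver 2→0:  <0:lead t1 ->
6. deliver 0→1:  <1:foll t1 ->
7. deliver 1→0:  nop
8. deliver 0→4:  <4:foll t1 ->
9. deliver 4→0:  nop
10. propose(0,'w'):  <0:lead t1 w>
11. deliver 0→3:  <3:foll t1 w>
12. deliver 3→0:  nop
13. timeout(0):  <0:cand t2 w>
14. deliver 0→4:  <4:foll t1 w>
15. deliver 4→0:  nop
16. timeout(3):  <3:cand t2 w>
17. deliver 2→3:  nop
18. deliver 2→0:  nop
19. deliver 0→2:  <2:foll t1 w>
20. crash(3):  <3:✗cand t2 w>
21. deliver 2→1:  nop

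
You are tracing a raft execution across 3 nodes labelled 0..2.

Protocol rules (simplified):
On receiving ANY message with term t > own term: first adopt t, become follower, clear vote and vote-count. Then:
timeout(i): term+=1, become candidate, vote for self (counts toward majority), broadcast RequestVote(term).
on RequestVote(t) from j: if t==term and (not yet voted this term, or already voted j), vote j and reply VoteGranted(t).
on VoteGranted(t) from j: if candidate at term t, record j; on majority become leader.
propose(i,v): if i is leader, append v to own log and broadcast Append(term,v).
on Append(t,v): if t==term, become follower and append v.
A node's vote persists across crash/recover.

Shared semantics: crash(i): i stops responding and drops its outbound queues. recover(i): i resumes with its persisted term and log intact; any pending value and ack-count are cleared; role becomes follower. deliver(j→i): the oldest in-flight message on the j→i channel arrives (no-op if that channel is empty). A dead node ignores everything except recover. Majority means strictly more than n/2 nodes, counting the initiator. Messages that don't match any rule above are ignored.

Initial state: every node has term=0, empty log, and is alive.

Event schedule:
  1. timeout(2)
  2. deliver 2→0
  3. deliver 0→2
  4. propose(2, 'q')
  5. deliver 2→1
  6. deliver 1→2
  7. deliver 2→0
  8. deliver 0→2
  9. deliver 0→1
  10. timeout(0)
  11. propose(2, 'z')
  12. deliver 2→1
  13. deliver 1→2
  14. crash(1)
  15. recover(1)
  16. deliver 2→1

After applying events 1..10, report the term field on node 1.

step 1 timeout(2): 2={cand,t=1,log=-}
step 2 deliver 2→0: 0={foll,t=1,log=-}
step 3 deliver 0→2: 2={lead,t=1,log=-}
step 4 propose(2,'q'): 2={lead,t=1,log=q}
step 5 deliver 2→1: 1={foll,t=1,log=-}
step 6 deliver 1→2: —
step 7 deliver 2→0: 0={foll,t=1,log=q}
step 8 deliver 0→2: —
step 9 deliver 0→1: —
step 10 timeout(0): 0={cand,t=2,log=q}

1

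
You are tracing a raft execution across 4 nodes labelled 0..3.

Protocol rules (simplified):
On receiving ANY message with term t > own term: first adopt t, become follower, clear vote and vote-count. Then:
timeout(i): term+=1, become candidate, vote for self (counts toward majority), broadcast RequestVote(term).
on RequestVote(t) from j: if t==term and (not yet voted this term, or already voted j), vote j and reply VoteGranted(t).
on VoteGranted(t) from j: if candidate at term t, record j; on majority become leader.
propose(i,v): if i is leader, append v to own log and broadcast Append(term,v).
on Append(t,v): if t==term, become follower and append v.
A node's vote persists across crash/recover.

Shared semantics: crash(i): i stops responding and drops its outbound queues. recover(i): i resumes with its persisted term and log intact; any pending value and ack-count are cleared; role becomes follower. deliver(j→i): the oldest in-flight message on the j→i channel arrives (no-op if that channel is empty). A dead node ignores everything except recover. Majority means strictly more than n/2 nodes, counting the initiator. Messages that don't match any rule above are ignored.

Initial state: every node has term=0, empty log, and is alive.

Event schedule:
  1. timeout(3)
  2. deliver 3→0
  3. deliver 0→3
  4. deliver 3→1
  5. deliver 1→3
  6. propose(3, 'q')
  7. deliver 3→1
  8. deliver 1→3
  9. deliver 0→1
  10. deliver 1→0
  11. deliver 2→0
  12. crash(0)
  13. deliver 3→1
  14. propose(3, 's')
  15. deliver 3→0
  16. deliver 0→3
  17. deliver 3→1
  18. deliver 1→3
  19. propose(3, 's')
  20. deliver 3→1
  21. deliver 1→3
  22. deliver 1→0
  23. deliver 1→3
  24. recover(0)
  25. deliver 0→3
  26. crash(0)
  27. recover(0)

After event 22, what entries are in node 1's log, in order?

q,s,s

1. timeout(3):  <3:cand t1 ->
2. deliver 3→0:  <0:foll t1 ->
3. deliver 0→3:  nop
4. deliver 3→1:  <1:foll t1 ->
5. deliver 1→3:  <3:lead t1 ->
6. propose(3,'q'):  <3:lead t1 q>
7. deliver 3→1:  <1:foll t1 q>
8. deliver 1→3:  nop
9. deliver 0→1:  nop
10. deliver 1→0:  nop
11. deliver 2→0:  nop
12. crash(0):  <0:✗foll t1 ->
13. deliver 3→1:  nop
14. propose(3,'s'):  <3:lead t1 q,s>
15. deliver 3→0:  nop
16. deliver 0→3:  nop
17. deliver 3→1:  <1:foll t1 q,s>
18. deliver 1→3:  nop
19. propose(3,'s'):  <3:lead t1 q,s,s>
20. deliver 3→1:  <1:foll t1 q,s,s>
21. deliver 1→3:  nop
22. deliver 1→0:  nop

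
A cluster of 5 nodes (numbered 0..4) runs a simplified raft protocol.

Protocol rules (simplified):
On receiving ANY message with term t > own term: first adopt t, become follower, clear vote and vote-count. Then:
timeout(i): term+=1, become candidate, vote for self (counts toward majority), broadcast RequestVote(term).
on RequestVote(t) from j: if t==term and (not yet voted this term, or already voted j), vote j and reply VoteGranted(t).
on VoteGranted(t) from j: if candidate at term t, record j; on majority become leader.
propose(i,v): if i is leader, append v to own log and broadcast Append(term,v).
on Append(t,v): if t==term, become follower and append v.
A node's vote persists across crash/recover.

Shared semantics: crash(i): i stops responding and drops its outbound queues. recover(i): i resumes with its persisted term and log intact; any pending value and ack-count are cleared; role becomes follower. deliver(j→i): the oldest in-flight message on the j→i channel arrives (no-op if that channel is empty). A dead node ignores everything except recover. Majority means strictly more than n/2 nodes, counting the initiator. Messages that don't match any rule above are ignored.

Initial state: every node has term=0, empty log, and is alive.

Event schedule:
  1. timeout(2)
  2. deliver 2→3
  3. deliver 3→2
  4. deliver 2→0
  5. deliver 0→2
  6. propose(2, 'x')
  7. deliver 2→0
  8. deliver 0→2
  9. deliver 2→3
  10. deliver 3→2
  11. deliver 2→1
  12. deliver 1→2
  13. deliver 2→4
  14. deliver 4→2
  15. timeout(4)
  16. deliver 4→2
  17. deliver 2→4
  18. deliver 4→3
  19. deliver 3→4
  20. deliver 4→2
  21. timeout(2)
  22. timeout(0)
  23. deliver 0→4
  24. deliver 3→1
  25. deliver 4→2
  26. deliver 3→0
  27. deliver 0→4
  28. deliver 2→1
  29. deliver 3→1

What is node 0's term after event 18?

1

after 1 — timeout(2): n2:cand/t1/[-]
after 2 — deliver 2→3: n3:foll/t1/[-]
after 3 — deliver 3→2: ·
after 4 — deliver 2→0: n0:foll/t1/[-]
after 5 — deliver 0→2: n2:lead/t1/[-]
after 6 — propose(2,'x'): n2:lead/t1/[x]
after 7 — deliver 2→0: n0:foll/t1/[x]
after 8 — deliver 0→2: ·
after 9 — deliver 2→3: n3:foll/t1/[x]
after 10 — deliver 3→2: ·
after 11 — deliver 2→1: n1:foll/t1/[-]
after 12 — deliver 1→2: ·
after 13 — deliver 2→4: n4:foll/t1/[-]
after 14 — deliver 4→2: ·
after 15 — timeout(4): n4:cand/t2/[-]
after 16 — deliver 4→2: n2:foll/t2/[x]
after 17 — deliver 2→4: ·
after 18 — deliver 4→3: n3:foll/t2/[x]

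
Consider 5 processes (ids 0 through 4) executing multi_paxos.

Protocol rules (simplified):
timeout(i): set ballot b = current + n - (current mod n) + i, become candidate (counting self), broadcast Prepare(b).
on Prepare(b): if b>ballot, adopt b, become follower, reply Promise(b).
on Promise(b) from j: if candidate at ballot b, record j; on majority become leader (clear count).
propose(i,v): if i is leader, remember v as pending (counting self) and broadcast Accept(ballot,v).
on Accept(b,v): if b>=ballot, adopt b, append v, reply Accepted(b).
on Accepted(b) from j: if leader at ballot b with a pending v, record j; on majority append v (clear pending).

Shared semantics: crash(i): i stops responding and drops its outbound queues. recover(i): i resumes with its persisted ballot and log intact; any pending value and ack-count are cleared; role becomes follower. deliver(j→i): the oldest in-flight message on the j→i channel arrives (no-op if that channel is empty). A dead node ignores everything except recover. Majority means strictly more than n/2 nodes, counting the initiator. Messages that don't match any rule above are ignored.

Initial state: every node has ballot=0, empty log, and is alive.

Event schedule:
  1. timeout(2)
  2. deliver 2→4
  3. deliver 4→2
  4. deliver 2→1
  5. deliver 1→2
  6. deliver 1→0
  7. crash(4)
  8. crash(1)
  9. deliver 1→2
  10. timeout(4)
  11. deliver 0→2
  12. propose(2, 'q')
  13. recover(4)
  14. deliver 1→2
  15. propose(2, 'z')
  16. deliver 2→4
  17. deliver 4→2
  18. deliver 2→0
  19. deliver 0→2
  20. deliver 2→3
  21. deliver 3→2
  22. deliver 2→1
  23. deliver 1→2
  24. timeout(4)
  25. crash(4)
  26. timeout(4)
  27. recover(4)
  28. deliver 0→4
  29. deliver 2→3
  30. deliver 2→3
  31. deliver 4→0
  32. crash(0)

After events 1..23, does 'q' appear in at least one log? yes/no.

yes

[1] timeout(2) → N2(cand b7 [-])
[2] deliver 2→4 → N4(foll b7 [-])
[3] deliver 4→2 → ∅
[4] deliver 2→1 → N1(foll b7 [-])
[5] deliver 1→2 → N2(lead b7 [-])
[6] deliver 1→0 → ∅
[7] crash(4) → N4(✗foll b7 [-])
[8] crash(1) → N1(✗foll b7 [-])
[9] deliver 1→2 → ∅
[10] timeout(4) → ∅
[11] deliver 0→2 → ∅
[12] propose(2,'q') → ∅
[13] recover(4) → N4(foll b7 [-])
[14] deliver 1→2 → ∅
[15] propose(2,'z') → ∅
[16] deliver 2→4 → N4(foll b7 [q])
[17] deliver 4→2 → ∅
[18] deliver 2→0 → N0(foll b7 [-])
[19] deliver 0→2 → ∅
[20] deliver 2→3 → N3(foll b7 [-])
[21] deliver 3→2 → ∅
[22] deliver 2→1 → ∅
[23] deliver 1→2 → ∅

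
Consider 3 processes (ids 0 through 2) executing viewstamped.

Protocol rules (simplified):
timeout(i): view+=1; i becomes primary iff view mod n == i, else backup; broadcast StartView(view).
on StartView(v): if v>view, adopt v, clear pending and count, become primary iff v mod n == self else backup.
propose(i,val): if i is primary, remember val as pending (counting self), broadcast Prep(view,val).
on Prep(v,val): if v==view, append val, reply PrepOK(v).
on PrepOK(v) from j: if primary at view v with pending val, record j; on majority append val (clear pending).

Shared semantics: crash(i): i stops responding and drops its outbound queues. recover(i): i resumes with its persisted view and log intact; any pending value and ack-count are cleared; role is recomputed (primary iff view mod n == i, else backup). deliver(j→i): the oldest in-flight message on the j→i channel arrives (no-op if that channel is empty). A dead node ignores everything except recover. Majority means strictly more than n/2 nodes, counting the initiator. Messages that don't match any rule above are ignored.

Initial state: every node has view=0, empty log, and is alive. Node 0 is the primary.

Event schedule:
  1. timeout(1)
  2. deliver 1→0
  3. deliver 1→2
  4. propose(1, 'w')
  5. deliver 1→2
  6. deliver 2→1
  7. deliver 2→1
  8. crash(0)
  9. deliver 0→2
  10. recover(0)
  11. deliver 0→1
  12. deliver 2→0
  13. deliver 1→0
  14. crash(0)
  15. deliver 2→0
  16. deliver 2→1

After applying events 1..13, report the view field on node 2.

[1] timeout(1) → N1(prim v1 [-])
[2] deliver 1→0 → N0(back v1 [-])
[3] deliver 1→2 → N2(back v1 [-])
[4] propose(1,'w') → ∅
[5] deliver 1→2 → N2(back v1 [w])
[6] deliver 2→1 → N1(prim v1 [w])
[7] deliver 2→1 → ∅
[8] crash(0) → N0(✗back v1 [-])
[9] deliver 0→2 → ∅
[10] recover(0) → N0(back v1 [-])
[11] deliver 0→1 → ∅
[12] deliver 2→0 → ∅
[13] deliver 1→0 → N0(back v1 [w])

1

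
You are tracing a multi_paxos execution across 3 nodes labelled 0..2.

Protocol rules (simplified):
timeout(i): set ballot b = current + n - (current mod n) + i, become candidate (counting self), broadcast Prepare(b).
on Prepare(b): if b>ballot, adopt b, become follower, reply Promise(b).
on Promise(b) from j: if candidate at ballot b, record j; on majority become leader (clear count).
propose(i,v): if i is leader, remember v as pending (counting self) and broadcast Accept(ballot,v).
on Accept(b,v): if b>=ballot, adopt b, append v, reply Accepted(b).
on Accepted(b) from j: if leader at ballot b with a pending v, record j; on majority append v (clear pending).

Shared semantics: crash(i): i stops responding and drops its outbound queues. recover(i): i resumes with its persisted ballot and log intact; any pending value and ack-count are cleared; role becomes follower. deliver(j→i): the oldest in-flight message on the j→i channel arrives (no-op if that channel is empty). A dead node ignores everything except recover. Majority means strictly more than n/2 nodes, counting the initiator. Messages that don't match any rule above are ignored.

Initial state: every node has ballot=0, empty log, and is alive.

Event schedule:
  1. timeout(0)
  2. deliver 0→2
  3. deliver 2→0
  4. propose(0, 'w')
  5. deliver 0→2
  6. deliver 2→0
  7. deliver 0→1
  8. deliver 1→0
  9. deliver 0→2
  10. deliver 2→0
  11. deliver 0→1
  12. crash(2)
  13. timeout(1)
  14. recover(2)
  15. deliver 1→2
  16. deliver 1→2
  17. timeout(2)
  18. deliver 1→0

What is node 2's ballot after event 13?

3

step 1 timeout(0): 0={cand,b=3,log=-}
step 2 deliver 0→2: 2={foll,b=3,log=-}
step 3 deliver 2→0: 0={lead,b=3,log=-}
step 4 propose(0,'w'): —
step 5 deliver 0→2: 2={foll,b=3,log=w}
step 6 deliver 2→0: 0={lead,b=3,log=w}
step 7 deliver 0→1: 1={foll,b=3,log=-}
step 8 deliver 1→0: —
step 9 deliver 0→2: —
step 10 deliver 2→0: —
step 11 deliver 0→1: 1={foll,b=3,log=w}
step 12 crash(2): 2={✗foll,b=3,log=w}
step 13 timeout(1): 1={cand,b=7,log=w}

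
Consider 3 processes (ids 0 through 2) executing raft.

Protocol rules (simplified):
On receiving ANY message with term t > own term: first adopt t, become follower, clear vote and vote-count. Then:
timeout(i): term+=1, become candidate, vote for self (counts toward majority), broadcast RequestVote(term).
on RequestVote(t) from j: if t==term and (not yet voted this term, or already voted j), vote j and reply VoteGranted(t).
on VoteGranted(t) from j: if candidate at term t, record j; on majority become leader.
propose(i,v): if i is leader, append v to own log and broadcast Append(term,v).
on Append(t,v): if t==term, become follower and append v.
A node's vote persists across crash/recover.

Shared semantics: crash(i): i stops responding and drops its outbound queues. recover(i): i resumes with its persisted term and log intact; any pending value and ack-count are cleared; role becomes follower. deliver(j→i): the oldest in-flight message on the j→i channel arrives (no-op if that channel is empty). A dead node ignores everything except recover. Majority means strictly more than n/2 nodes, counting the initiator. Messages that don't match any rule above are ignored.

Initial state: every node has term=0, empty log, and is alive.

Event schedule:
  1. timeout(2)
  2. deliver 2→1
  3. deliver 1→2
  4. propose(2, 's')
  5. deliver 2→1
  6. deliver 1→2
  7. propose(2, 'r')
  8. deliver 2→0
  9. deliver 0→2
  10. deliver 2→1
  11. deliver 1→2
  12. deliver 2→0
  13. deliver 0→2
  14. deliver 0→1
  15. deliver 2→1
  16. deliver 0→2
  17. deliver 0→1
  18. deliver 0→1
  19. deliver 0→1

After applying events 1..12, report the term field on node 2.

step 1 timeout(2): 2={cand,t=1,log=-}
step 2 deliver 2→1: 1={foll,t=1,log=-}
step 3 deliver 1→2: 2={lead,t=1,log=-}
step 4 propose(2,'s'): 2={lead,t=1,log=s}
step 5 deliver 2→1: 1={foll,t=1,log=s}
step 6 deliver 1→2: —
step 7 propose(2,'r'): 2={lead,t=1,log=s,r}
step 8 deliver 2→0: 0={foll,t=1,log=-}
step 9 deliver 0→2: —
step 10 deliver 2→1: 1={foll,t=1,log=s,r}
step 11 deliver 1→2: —
step 12 deliver 2→0: 0={foll,t=1,log=s}

1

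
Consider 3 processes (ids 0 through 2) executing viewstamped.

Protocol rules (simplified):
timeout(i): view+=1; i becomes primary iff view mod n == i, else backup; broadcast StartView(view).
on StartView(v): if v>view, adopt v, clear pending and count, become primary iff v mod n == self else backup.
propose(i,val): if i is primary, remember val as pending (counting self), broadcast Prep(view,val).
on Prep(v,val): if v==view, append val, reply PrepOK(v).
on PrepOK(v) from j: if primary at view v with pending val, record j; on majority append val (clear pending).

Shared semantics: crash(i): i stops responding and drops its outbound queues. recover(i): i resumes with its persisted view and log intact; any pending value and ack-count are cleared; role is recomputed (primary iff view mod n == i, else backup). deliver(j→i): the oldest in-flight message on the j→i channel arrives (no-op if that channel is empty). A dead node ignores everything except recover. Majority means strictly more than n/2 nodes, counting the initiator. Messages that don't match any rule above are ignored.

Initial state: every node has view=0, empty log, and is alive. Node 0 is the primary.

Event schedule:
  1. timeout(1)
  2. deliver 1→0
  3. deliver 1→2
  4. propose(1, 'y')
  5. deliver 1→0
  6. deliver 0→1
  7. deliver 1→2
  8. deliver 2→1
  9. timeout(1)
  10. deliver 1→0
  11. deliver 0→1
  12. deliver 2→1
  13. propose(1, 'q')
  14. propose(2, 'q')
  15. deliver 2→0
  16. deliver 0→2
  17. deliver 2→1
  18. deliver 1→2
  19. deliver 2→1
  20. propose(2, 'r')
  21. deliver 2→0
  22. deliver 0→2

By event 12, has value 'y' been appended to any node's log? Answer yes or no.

yes

[1] timeout(1) → N1(prim v1 [-])
[2] deliver 1→0 → N0(back v1 [-])
[3] deliver 1→2 → N2(back v1 [-])
[4] propose(1,'y') → ∅
[5] deliver 1→0 → N0(back v1 [y])
[6] deliver 0→1 → N1(prim v1 [y])
[7] deliver 1→2 → N2(back v1 [y])
[8] deliver 2→1 → ∅
[9] timeout(1) → N1(back v2 [y])
[10] deliver 1→0 → N0(back v2 [y])
[11] deliver 0→1 → ∅
[12] deliver 2→1 → ∅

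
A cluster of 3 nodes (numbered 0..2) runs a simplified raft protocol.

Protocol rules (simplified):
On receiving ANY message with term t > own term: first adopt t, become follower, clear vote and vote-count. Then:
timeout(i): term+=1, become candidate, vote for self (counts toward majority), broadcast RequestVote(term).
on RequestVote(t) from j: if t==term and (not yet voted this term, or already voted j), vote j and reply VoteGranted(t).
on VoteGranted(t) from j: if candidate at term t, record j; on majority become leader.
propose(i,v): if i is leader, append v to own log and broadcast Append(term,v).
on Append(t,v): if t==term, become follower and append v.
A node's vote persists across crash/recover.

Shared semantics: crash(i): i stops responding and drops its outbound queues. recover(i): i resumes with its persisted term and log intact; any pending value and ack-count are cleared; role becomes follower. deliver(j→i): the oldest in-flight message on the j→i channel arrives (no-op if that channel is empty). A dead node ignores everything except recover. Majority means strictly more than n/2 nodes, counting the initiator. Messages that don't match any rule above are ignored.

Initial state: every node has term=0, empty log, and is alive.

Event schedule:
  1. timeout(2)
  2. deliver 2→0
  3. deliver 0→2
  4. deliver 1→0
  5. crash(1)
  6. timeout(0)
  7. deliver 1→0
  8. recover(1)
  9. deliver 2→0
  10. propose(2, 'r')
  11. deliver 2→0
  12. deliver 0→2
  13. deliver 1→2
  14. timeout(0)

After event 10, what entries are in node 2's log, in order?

r

step 1 timeout(2): 2={cand,t=1,log=-}
step 2 deliver 2→0: 0={foll,t=1,log=-}
step 3 deliver 0→2: 2={lead,t=1,log=-}
step 4 deliver 1→0: —
step 5 crash(1): 1={✗foll,t=0,log=-}
step 6 timeout(0): 0={cand,t=2,log=-}
step 7 deliver 1→0: —
step 8 recover(1): 1={foll,t=0,log=-}
step 9 deliver 2→0: —
step 10 propose(2,'r'): 2={lead,t=1,log=r}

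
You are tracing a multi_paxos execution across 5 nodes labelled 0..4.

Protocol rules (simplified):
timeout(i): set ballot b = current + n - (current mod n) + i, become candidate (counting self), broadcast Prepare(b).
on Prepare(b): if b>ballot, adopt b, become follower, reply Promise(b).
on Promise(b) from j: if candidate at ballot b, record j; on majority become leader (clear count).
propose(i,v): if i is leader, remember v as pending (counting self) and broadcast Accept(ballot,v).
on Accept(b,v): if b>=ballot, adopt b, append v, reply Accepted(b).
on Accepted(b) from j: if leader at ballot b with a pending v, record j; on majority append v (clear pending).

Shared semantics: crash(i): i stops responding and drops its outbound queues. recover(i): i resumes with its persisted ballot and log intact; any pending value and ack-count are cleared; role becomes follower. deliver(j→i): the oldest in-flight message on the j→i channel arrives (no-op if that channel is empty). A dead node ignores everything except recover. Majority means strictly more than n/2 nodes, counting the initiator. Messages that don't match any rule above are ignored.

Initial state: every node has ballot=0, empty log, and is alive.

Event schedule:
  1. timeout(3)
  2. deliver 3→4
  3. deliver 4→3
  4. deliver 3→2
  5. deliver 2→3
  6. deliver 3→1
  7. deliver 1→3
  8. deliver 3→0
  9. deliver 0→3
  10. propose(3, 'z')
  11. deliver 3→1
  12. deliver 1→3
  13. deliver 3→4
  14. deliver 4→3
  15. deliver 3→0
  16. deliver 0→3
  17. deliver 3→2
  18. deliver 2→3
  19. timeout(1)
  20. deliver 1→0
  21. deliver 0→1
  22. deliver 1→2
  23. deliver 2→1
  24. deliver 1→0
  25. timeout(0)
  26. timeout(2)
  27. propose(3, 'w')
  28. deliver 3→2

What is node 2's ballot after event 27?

17

e1 timeout(3): 3[cand,b=8,-]
e2 deliver 3→4: 4[foll,b=8,-]
e3 deliver 4→3: ·
e4 deliver 3→2: 2[foll,b=8,-]
e5 deliver 2→3: 3[lead,b=8,-]
e6 deliver 3→1: 1[foll,b=8,-]
e7 deliver 1→3: ·
e8 deliver 3→0: 0[foll,b=8,-]
e9 deliver 0→3: ·
e10 propose(3,'z'): ·
e11 deliver 3→1: 1[foll,b=8,z]
e12 deliver 1→3: ·
e13 deliver 3→4: 4[foll,b=8,z]
e14 deliver 4→3: 3[lead,b=8,z]
e15 deliver 3→0: 0[foll,b=8,z]
e16 deliver 0→3: ·
e17 deliver 3→2: 2[foll,b=8,z]
e18 deliver 2→3: ·
e19 timeout(1): 1[cand,b=11,z]
e20 deliver 1→0: 0[foll,b=11,z]
e21 deliver 0→1: ·
e22 deliver 1→2: 2[foll,b=11,z]
e23 deliver 2→1: 1[lead,b=11,z]
e24 deliver 1→0: ·
e25 timeout(0): 0[cand,b=15,z]
e26 timeout(2): 2[cand,b=17,z]
e27 propose(3,'w'): ·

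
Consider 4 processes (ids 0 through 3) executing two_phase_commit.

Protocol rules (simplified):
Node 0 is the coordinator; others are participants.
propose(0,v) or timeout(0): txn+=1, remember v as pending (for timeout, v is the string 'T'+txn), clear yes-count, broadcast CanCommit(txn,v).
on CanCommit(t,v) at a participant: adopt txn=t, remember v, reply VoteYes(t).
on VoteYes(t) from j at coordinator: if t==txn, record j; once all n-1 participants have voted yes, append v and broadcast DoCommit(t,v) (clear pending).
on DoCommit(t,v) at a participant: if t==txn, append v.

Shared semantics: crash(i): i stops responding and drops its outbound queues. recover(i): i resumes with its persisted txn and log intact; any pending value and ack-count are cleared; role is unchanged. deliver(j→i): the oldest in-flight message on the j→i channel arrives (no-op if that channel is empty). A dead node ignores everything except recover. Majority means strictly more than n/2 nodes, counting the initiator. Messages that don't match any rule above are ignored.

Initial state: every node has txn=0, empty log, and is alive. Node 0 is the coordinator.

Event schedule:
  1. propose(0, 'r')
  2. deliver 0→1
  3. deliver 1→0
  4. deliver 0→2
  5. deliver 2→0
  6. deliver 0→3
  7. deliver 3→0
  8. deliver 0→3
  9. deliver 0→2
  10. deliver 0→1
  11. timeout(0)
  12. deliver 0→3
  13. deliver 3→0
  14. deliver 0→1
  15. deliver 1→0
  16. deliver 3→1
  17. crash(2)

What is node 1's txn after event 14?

2

1. propose(0,'r'):  <0:coor t1 ->
2. deliver 0→1:  <1:part t1 ->
3. deliver 1→0:  nop
4. deliver 0→2:  <2:part t1 ->
5. deliver 2→0:  nop
6. deliver 0→3:  <3:part t1 ->
7. deliver 3→0:  <0:coor t1 r>
8. deliver 0→3:  <3:part t1 r>
9. deliver 0→2:  <2:part t1 r>
10. deliver 0→1:  <1:part t1 r>
11. timeout(0):  <0:coor t2 r>
12. deliver 0→3:  <3:part t2 r>
13. deliver 3→0:  nop
14. deliver 0→1:  <1:part t2 r>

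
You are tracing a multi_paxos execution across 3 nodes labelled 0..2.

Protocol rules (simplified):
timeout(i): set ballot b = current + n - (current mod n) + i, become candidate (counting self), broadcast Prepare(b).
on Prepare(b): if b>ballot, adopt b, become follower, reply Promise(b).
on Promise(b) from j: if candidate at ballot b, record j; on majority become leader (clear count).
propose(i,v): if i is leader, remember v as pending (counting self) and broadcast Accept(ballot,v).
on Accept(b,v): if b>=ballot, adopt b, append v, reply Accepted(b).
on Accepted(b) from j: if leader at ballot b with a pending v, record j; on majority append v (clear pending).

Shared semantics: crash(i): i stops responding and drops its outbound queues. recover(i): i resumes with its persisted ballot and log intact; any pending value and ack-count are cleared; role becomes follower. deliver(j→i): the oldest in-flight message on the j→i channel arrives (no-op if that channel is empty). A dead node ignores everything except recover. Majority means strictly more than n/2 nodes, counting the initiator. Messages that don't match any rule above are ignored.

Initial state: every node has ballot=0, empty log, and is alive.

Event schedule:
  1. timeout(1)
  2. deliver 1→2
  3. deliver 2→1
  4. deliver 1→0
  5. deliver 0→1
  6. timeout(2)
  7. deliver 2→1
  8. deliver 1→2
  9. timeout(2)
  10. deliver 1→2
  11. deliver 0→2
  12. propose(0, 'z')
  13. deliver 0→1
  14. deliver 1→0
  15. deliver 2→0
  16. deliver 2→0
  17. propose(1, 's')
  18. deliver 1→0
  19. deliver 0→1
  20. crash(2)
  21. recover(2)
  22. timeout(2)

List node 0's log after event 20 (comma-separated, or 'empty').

[1] timeout(1) → N1(cand b4 [-])
[2] deliver 1→2 → N2(foll b4 [-])
[3] deliver 2→1 → N1(lead b4 [-])
[4] deliver 1→0 → N0(foll b4 [-])
[5] deliver 0→1 → ∅
[6] timeout(2) → N2(cand b8 [-])
[7] deliver 2→1 → N1(foll b8 [-])
[8] deliver 1→2 → N2(lead b8 [-])
[9] timeout(2) → N2(cand b11 [-])
[10] deliver 1→2 → ∅
[11] deliver 0→2 → ∅
[12] propose(0,'z') → ∅
[13] deliver 0→1 → ∅
[14] deliver 1→0 → ∅
[15] deliver 2→0 → N0(foll b8 [-])
[16] deliver 2→0 → N0(foll b11 [-])
[17] propose(1,'s') → ∅
[18] deliver 1→0 → ∅
[19] deliver 0→1 → ∅
[20] crash(2) → N2(✗cand b11 [-])

empty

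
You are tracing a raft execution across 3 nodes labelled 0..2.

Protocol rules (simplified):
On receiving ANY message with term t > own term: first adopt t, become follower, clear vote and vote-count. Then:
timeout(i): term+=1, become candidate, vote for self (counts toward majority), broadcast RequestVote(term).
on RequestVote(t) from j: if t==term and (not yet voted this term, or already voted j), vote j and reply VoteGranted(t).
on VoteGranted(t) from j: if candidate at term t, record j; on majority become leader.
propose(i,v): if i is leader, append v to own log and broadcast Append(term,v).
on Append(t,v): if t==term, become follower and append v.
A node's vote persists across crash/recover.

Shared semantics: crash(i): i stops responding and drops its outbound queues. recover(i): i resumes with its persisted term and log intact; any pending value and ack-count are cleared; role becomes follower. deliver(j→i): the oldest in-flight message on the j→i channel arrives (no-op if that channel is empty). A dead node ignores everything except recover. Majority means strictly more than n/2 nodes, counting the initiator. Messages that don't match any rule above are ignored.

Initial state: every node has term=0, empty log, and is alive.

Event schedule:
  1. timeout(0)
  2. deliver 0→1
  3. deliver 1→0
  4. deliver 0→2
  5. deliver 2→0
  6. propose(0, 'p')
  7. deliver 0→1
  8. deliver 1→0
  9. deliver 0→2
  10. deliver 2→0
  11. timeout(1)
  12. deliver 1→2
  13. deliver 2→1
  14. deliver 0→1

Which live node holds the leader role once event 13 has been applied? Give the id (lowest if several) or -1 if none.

0

after 1 — timeout(0): n0:cand/t1/[-]
after 2 — deliver 0→1: n1:foll/t1/[-]
after 3 — deliver 1→0: n0:lead/t1/[-]
after 4 — deliver 0→2: n2:foll/t1/[-]
after 5 — deliver 2→0: ·
after 6 — propose(0,'p'): n0:lead/t1/[p]
after 7 — deliver 0→1: n1:foll/t1/[p]
after 8 — deliver 1→0: ·
after 9 — deliver 0→2: n2:foll/t1/[p]
after 10 — deliver 2→0: ·
after 11 — timeout(1): n1:cand/t2/[p]
after 12 — deliver 1→2: n2:foll/t2/[p]
after 13 — deliver 2→1: n1:lead/t2/[p]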